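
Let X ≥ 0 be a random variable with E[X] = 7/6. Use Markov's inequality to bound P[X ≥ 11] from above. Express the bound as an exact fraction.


μ = E[X] = 7/6, a = 11.
Markov: P[X ≥ 11] ≤ μ/a = (7/6)/11 = 7/66.
Numerically: ≈ 0.106.
(Since a = 11 > μ = 1.167, the bound 7/66 is < 1 and informative.)

P[X ≥ 11] ≤ 7/66 ≈ 0.106.


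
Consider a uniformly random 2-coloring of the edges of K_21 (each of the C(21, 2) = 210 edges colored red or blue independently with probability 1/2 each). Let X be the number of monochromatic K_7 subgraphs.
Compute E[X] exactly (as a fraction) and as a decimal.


Let X = Σ_S X_S over the C(21, 7) = 116280 subsets S of size 7, where X_S = 1 if the K_7 on S is monochromatic.
For a fixed S, the K_7 on S has C(7, 2) = 21 edges. P[all 21 edges red] = (1/2)^21, and likewise for blue, so P[monochromatic] = 2·(1/2)^21 = 2^{1 − 21} = 1/1048576.
Summing: E[X] = C(21, 7) · 2^{1 − 21} = 116280 · 1/1048576 = 14535/131072.
Numerically: E[X] ≈ 0.11089.

E[X] = C(21,7)·2^(1−C(7,2)) = 14535/131072 ≈ 0.11089.


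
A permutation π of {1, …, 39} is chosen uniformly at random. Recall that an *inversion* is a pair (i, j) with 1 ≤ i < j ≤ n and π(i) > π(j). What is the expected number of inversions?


Write X = Σ X_I over the C(39, 2) = 741 pairs i < j, with X_I the indicator of one inversion.
There are 741 indicators.
For each fixed pair i < j, the values π(i) and π(j) are two distinct elements of {1, …, 39} in uniformly random order; by symmetry P[π(i) > π(j)] = 1/2.
By linearity: E[X] = 741 · (1/2) = C(39, 2) · (1/2) = 741/2 = 741/2 ≈ 370.50000.

E[X] = 741/2 = 370.50000.


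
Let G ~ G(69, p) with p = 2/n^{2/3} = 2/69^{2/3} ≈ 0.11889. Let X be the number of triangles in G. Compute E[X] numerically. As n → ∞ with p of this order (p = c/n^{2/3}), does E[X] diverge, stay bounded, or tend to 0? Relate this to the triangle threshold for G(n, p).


Number of potential triangles: C(69, 3) = 52394.
Each occurs with probability p³ ≈ (0.11889)³ ≈ 1.6803193e-03.
By linearity: E[X] = C(69, 3)·p³ ≈ 52394 · 1.6803193e-03 ≈ 88.03865.
Since α = 2/3 < 1, p = c/n^{2/3} ≫ 1/n is above the triangle threshold p ~ 1/n. Asymptotically E[X] ~ (c³/6)·n^{3(1−α)} = (2³/6)·n^{1} → ∞; triangles are abundant w.h.p.

E[X] ≈ 88.03865; in regime p = Θ(1/n^{2/3}) E[X] diverges (above the triangle threshold p ~ 1/n).


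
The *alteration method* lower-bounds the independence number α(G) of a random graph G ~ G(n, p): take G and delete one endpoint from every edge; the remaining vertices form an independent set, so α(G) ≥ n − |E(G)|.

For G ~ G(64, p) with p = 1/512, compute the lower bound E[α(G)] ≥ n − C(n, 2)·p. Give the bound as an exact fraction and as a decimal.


E[|E(G)|] = C(64, 2)·p = 2016 · (1/512) = 63/16.
E[α(G)] ≥ n − E[|E(G)|] = 64 − 63/16 = 961/16.
Numerically: ≈ 60.06250.
(This is only a lower bound; the true E[α(G)] may be larger.)

E[α(G)] ≥ 961/16 ≈ 60.06250.


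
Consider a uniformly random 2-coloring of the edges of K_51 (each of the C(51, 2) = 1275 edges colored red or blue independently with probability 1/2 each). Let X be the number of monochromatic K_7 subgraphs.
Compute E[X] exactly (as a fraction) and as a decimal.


Let X = Σ_S X_S over the C(51, 7) = 115775100 subsets S of size 7, where X_S = 1 if the K_7 on S is monochromatic.
For a fixed S, the K_7 on S has C(7, 2) = 21 edges. P[all 21 edges red] = (1/2)^21, and likewise for blue, so P[monochromatic] = 2·(1/2)^21 = 2^{1 − 21} = 1/1048576.
Summing: E[X] = C(51, 7) · 2^{1 − 21} = 115775100 · 1/1048576 = 28943775/262144.
Numerically: E[X] ≈ 110.41174.

E[X] = C(51,7)·2^(1−C(7,2)) = 28943775/262144 ≈ 110.41174.


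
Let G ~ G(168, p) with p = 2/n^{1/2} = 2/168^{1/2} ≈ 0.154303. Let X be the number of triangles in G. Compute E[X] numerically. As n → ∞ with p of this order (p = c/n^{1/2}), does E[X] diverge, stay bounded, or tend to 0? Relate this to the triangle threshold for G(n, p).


Number of potential triangles: C(168, 3) = 776216.
Each occurs with probability p³ ≈ (0.154303)³ ≈ 3.67388928e-03.
By linearity: E[X] = C(168, 3)·p³ ≈ 776216 · 3.67388928e-03 ≈ 2851.731645.
Since α = 1/2 < 1, p = c/n^{1/2} ≫ 1/n is above the triangle threshold p ~ 1/n. Asymptotically E[X] ~ (c³/6)·n^{3(1−α)} = (2³/6)·n^{1.5} → ∞; triangles are abundant w.h.p.

E[X] ≈ 2851.731645; in regime p = Θ(1/n^{1/2}) E[X] diverges (above the triangle threshold p ~ 1/n).


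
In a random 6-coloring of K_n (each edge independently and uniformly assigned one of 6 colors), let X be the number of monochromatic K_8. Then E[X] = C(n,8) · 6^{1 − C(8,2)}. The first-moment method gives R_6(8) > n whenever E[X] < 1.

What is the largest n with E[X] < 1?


We need C(n, 8) · 6^{1 − 28} < 1, i.e. C(n, 8) < 6^{28 − 1} = 1023490369077469249536.
Check values of n near the boundary:
  n = 1591: C(1591, 8) = 1000427749141189953870; 1000427749141189953870 < 1023490369077469249536? YES
  n = 1592: C(1592, 8) = 1005480414540892933435; 1005480414540892933435 < 1023490369077469249536? YES
  n = 1593: C(1593, 8) = 1010555394551193970323; 1010555394551193970323 < 1023490369077469249536? YES
  n = 1594: C(1594, 8) = 1015652773590544255167; 1015652773590544255167 < 1023490369077469249536? YES
  n = 1595: C(1595, 8) = 1020772636343363633895; 1020772636343363633895 < 1023490369077469249536? YES
  n = 1596: C(1596, 8) = 1025915067760710553965; 1025915067760710553965 < 1023490369077469249536? NO
The largest n with C(n, 8) < 1023490369077469249536 is n = 1595 (where E[X] = 113419181815929292655/113721152119718805504 ≈ 0.9973). Hence R_6(8) > 1595, i.e. R_6(8) ≥ 1596.

Largest n = 1595; hence R_6(8) > 1595.


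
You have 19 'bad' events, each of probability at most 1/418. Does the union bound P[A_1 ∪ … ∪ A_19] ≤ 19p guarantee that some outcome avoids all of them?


Union bound: P[∪_{i=1}^{19} A_i] ≤ Σ_i P[A_i] ≤ 19·p = 19·(1/418) = 1/22.
Numerically: 1/22 ≈ 0.0454545.
Is 1/22 < 1? YES.
Since P[∪ A_i] ≤ 1/22 < 1, the complement has P[∩ A_i^c] ≥ 1 − 1/22 = 21/22 > 0, so some outcome avoids every A_i.

19·p = 1/22 ≈ 0.0454545; existence CERTIFIED by the union bound.


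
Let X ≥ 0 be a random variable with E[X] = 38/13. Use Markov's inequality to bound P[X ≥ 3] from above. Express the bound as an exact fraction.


μ = E[X] = 38/13, a = 3.
Markov: P[X ≥ 3] ≤ μ/a = (38/13)/3 = 38/39.
Numerically: ≈ 0.9744.
(Since a = 3 > μ = 2.9231, the bound 38/39 is < 1 and informative.)

P[X ≥ 3] ≤ 38/39 ≈ 0.9744.


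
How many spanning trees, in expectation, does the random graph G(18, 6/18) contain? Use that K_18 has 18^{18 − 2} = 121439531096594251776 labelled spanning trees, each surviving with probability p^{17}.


K_18 has 18^{18 − 2} = 121439531096594251776 labelled spanning trees.
For each such spanning tree H, let X_H = 1 if all 17 edges of H are present in G. Then P[X_H = 1] = p^{17} = (1/3)^{17} = 1/129140163.
By linearity: E[X] = Σ_H E[X_H] = 121439531096594251776 · p^{17} = 121439531096594251776 · 1/129140163 = 940369969152.
Numerically: E[X] ≈ 9.404e+11.

E[X] = 121439531096594251776 · (1/3)^{17} = 940369969152 ≈ 9.404e+11.


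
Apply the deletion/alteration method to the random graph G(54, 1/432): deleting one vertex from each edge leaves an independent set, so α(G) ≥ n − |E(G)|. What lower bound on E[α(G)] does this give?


E[|E(G)|] = C(54, 2)·p = 1431 · (1/432) = 53/16.
E[α(G)] ≥ n − E[|E(G)|] = 54 − 53/16 = 811/16.
Numerically: ≈ 50.6875.
(This is only a lower bound; the true E[α(G)] may be larger.)

E[α(G)] ≥ 811/16 ≈ 50.6875.


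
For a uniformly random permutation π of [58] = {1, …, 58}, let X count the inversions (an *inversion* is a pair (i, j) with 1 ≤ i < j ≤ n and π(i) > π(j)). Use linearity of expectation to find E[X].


Write X = Σ X_I over the C(58, 2) = 1653 pairs i < j, with X_I the indicator of one inversion.
There are 1653 indicators.
For each fixed pair i < j, the values π(i) and π(j) are two distinct elements of {1, …, 58} in uniformly random order; by symmetry P[π(i) > π(j)] = 1/2.
By linearity: E[X] = 1653 · (1/2) = C(58, 2) · (1/2) = 1653/2 = 1653/2 ≈ 826.5000.

E[X] = 1653/2 = 826.5000.


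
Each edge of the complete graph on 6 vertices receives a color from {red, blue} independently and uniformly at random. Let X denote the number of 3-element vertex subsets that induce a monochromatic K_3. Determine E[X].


Let X = Σ_S X_S over the C(6, 3) = 20 subsets S of size 3, where X_S = 1 if the K_3 on S is monochromatic.
For a fixed S, the K_3 on S has C(3, 2) = 3 edges. P[all 3 edges red] = (1/2)^3, and likewise for blue, so P[monochromatic] = 2·(1/2)^3 = 2^{1 − 3} = 1/4.
By linearity of expectation: E[X] = C(6, 3) · 2^{1 − 3} = 20 · 1/4 = 5.
Numerically: E[X] ≈ 5.000000.

E[X] = C(6,3)·2^(1−C(3,2)) = 5 ≈ 5.000000.


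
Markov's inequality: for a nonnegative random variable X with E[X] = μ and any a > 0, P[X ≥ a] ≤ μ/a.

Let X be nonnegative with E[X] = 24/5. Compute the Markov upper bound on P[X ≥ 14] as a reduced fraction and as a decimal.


μ = E[X] = 24/5, a = 14.
Markov: P[X ≥ 14] ≤ μ/a = (24/5)/14 = 12/35.
Numerically: ≈ 0.3429.
(Since a = 14 > μ = 4.8000, the bound 12/35 is < 1 and informative.)

P[X ≥ 14] ≤ 12/35 ≈ 0.3429.


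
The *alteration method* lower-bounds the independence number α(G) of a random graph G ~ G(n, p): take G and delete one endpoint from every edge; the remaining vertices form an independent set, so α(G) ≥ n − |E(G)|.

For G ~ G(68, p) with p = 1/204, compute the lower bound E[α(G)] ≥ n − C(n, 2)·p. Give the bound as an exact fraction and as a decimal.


E[|E(G)|] = C(68, 2)·p = 2278 · (1/204) = 67/6.
E[α(G)] ≥ n − E[|E(G)|] = 68 − 67/6 = 341/6.
Numerically: ≈ 56.833333.
(This is only a lower bound; the true E[α(G)] may be larger.)

E[α(G)] ≥ 341/6 ≈ 56.833333.


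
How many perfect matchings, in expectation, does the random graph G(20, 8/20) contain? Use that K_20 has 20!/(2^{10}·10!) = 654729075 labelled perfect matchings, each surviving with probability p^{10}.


K_20 has 20!/(2^{10}·10!) = 654729075 labelled perfect matchings.
For each such perfect matching H, let X_H = 1 if all 10 edges of H are present in G. Then P[X_H = 1] = p^{10} = (2/5)^{10} = 1024/9765625.
Summing the indicators: E[X] = Σ_H E[X_H] = 654729075 · p^{10} = 654729075 · 1024/9765625 = 26817702912/390625.
Numerically: E[X] ≈ 68653.

E[X] = 654729075 · (2/5)^{10} = 26817702912/390625 ≈ 68653.


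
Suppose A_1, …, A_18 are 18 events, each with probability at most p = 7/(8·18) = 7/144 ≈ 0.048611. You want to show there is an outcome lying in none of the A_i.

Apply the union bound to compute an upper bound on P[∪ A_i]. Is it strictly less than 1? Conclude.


Union bound: P[∪_{i=1}^{18} A_i] ≤ Σ_i P[A_i] ≤ 18·p = 18·(7/144) = 7/8.
Numerically: 7/8 ≈ 0.875000.
Is 7/8 < 1? YES.
Since P[∪ A_i] ≤ 7/8 < 1, the complement has P[∩ A_i^c] ≥ 1 − 7/8 = 1/8 > 0, so some outcome avoids every A_i.

18·p = 7/8 ≈ 0.875000; existence CERTIFIED by the union bound.


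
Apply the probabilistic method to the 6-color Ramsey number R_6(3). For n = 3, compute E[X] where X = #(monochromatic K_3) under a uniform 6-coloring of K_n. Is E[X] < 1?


E[X] = C(3, 3) · 6^{1 − 3} = 1 · 6^{−2} = 1/36.
As a reduced fraction: E[X] = 1/36 ≈ 0.0278.
Is E[X] < 1? YES.
Since E[X] < 1, there exists a 6-coloring of K_{3} with no monochromatic K_3; hence R_6(3) > 3.

E[X] = 1/36 ≈ 0.0278; E[X] < 1, so R_6(3) > 3.


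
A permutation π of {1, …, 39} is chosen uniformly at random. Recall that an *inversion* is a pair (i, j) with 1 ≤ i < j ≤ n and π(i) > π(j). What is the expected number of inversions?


Write X = Σ X_I over the C(39, 2) = 741 pairs i < j, with X_I the indicator of one inversion.
There are 741 indicators.
For each fixed pair i < j, the values π(i) and π(j) are two distinct elements of {1, …, 39} in uniformly random order; by symmetry P[π(i) > π(j)] = 1/2.
By linearity: E[X] = 741 · (1/2) = C(39, 2) · (1/2) = 741/2 = 741/2 ≈ 370.50000.

E[X] = 741/2 = 370.50000.


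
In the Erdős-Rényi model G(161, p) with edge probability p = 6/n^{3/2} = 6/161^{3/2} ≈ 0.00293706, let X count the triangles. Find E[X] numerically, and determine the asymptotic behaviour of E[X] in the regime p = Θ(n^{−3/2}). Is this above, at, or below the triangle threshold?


Number of potential triangles: C(161, 3) = 682640.
Each occurs with probability p³ ≈ (0.00293706)³ ≈ 2.53359568e-08.
By linearity: E[X] = C(161, 3)·p³ ≈ 682640 · 2.53359568e-08 ≈ 0.017295.
Since α = 3/2 > 1, p = c/n^{3/2} = o(1/n) is below the triangle threshold p ~ 1/n. Asymptotically E[X] ~ (c³/6)·n^{3(1−α)} = (6³/6)·n^{-1.5} → 0, so by Markov's inequality G has no triangles w.h.p.

E[X] ≈ 0.017295; in regime p = Θ(1/n^{3/2}) E[X] tends to 0 (below the triangle threshold p ~ 1/n).


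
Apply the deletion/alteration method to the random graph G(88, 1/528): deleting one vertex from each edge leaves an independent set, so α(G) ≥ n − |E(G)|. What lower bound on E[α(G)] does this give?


E[|E(G)|] = C(88, 2)·p = 3828 · (1/528) = 29/4.
E[α(G)] ≥ n − E[|E(G)|] = 88 − 29/4 = 323/4.
Numerically: ≈ 80.75000.
(This is only a lower bound; the true E[α(G)] may be larger.)

E[α(G)] ≥ 323/4 ≈ 80.75000.


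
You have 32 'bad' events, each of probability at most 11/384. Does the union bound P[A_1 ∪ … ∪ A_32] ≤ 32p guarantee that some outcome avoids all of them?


Union bound: P[∪_{i=1}^{32} A_i] ≤ Σ_i P[A_i] ≤ 32·p = 32·(11/384) = 11/12.
Numerically: 11/12 ≈ 0.917.
Is 11/12 < 1? YES.
Since P[∪ A_i] ≤ 11/12 < 1, the complement has P[∩ A_i^c] ≥ 1 − 11/12 = 1/12 > 0, so some outcome avoids every A_i.

32·p = 11/12 ≈ 0.917; existence CERTIFIED by the union bound.


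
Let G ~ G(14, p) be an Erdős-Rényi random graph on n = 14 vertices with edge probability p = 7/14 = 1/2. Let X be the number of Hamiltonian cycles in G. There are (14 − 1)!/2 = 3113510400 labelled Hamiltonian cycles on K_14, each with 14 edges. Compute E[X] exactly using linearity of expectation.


K_14 has (14 − 1)!/2 = 3113510400 labelled Hamiltonian cycles.
For each such Hamiltonian cycle H, let X_H = 1 if all 14 edges of H are present in G. Then P[X_H = 1] = p^{14} = (1/2)^{14} = 1/16384.
Summing the indicators: E[X] = Σ_H E[X_H] = 3113510400 · p^{14} = 3113510400 · 1/16384 = 6081075/32.
Numerically: E[X] ≈ 1.9003e+05.

E[X] = 3113510400 · (1/2)^{14} = 6081075/32 ≈ 1.9003e+05.


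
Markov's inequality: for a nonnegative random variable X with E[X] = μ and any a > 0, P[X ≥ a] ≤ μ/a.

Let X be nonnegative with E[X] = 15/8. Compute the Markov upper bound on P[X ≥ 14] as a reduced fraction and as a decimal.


μ = E[X] = 15/8, a = 14.
Markov: P[X ≥ 14] ≤ μ/a = (15/8)/14 = 15/112.
Numerically: ≈ 0.13393.
(Since a = 14 > μ = 1.87500, the bound 15/112 is < 1 and informative.)

P[X ≥ 14] ≤ 15/112 ≈ 0.13393.


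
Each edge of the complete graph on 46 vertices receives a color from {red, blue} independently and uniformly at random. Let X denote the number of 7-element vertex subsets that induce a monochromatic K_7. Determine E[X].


Let X = Σ_S X_S over the C(46, 7) = 53524680 subsets S of size 7, where X_S = 1 if the K_7 on S is monochromatic.
For a fixed S, the K_7 on S has C(7, 2) = 21 edges. P[all 21 edges red] = (1/2)^21, and likewise for blue, so P[monochromatic] = 2·(1/2)^21 = 2^{1 − 21} = 1/1048576.
Summing: E[X] = C(46, 7) · 2^{1 − 21} = 53524680 · 1/1048576 = 6690585/131072.
Numerically: E[X] ≈ 51.04511.

E[X] = C(46,7)·2^(1−C(7,2)) = 6690585/131072 ≈ 51.04511.


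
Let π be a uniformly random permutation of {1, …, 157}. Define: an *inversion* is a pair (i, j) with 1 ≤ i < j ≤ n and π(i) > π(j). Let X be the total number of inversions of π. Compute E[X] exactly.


Write X = Σ X_I over the C(157, 2) = 12246 pairs i < j, with X_I the indicator of one inversion.
There are 12246 indicators.
For each fixed pair i < j, the values π(i) and π(j) are two distinct elements of {1, …, 157} in uniformly random order; by symmetry P[π(i) > π(j)] = 1/2.
By linearity: E[X] = 12246 · (1/2) = C(157, 2) · (1/2) = 12246/2 = 6123 ≈ 6123.00000.

E[X] = 6123 = 6123.00000.


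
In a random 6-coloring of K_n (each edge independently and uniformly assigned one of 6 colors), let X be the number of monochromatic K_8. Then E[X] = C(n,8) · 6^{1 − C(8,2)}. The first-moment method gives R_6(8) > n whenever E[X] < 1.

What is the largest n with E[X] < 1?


We need C(n, 8) · 6^{1 − 28} < 1, i.e. C(n, 8) < 6^{28 − 1} = 1023490369077469249536.
Check values of n near the boundary:
  n = 1590: C(1590, 8) = 995397314198933813310; 995397314198933813310 < 1023490369077469249536? YES
  n = 1591: C(1591, 8) = 1000427749141189953870; 1000427749141189953870 < 1023490369077469249536? YES
  n = 1592: C(1592, 8) = 1005480414540892933435; 1005480414540892933435 < 1023490369077469249536? YES
  n = 1593: C(1593, 8) = 1010555394551193970323; 1010555394551193970323 < 1023490369077469249536? YES
  n = 1594: C(1594, 8) = 1015652773590544255167; 1015652773590544255167 < 1023490369077469249536? YES
  n = 1595: C(1595, 8) = 1020772636343363633895; 1020772636343363633895 < 1023490369077469249536? YES
  n = 1596: C(1596, 8) = 1025915067760710553965; 1025915067760710553965 < 1023490369077469249536? NO
  n = 1597: C(1597, 8) = 1031080153060953275445; 1031080153060953275445 < 1023490369077469249536? NO
  n = 1598: C(1598, 8) = 1036267977730442348529; 1036267977730442348529 < 1023490369077469249536? NO
The largest n with C(n, 8) < 1023490369077469249536 is n = 1595 (where E[X] = 113419181815929292655/113721152119718805504 ≈ 0.997). Hence R_6(8) > 1595, i.e. R_6(8) ≥ 1596.

Largest n = 1595; hence R_6(8) > 1595.


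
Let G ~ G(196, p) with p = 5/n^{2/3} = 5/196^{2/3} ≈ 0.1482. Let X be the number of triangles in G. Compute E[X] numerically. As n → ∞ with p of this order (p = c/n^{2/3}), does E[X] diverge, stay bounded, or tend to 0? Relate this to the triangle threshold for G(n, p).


Number of potential triangles: C(196, 3) = 1235780.
Each occurs with probability p³ ≈ (0.1482)³ ≈ 3.253853e-03.
By linearity: E[X] = C(196, 3)·p³ ≈ 1235780 · 3.253853e-03 ≈ 4021.0459.
Since α = 2/3 < 1, p = c/n^{2/3} ≫ 1/n is above the triangle threshold p ~ 1/n. Asymptotically E[X] ~ (c³/6)·n^{3(1−α)} = (5³/6)·n^{1} → ∞; triangles are abundant w.h.p.

E[X] ≈ 4021.0459; in regime p = Θ(1/n^{2/3}) E[X] diverges (above the triangle threshold p ~ 1/n).


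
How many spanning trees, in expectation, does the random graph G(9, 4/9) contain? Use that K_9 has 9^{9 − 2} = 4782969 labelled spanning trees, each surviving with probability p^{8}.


K_9 has 9^{9 − 2} = 4782969 labelled spanning trees.
For each such spanning tree H, let X_H = 1 if all 8 edges of H are present in G. Then P[X_H = 1] = p^{8} = (4/9)^{8} = 65536/43046721.
By linearity: E[X] = Σ_H E[X_H] = 4782969 · p^{8} = 4782969 · 65536/43046721 = 65536/9.
Numerically: E[X] ≈ 7281.78.

E[X] = 4782969 · (4/9)^{8} = 65536/9 ≈ 7281.78.


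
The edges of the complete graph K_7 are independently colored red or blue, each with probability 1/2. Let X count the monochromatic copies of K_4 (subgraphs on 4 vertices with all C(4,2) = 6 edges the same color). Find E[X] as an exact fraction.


Let X = Σ_S X_S over the C(7, 4) = 35 subsets S of size 4, where X_S = 1 if the K_4 on S is monochromatic.
For a fixed S, the K_4 on S has C(4, 2) = 6 edges. P[all 6 edges red] = (1/2)^6, and likewise for blue, so P[monochromatic] = 2·(1/2)^6 = 2^{1 − 6} = 1/32.
Summing: E[X] = C(7, 4) · 2^{1 − 6} = 35 · 1/32 = 35/32.
Numerically: E[X] ≈ 1.094.

E[X] = C(7,4)·2^(1−C(4,2)) = 35/32 ≈ 1.094.


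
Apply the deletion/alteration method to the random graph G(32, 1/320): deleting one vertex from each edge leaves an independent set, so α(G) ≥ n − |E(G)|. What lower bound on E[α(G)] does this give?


E[|E(G)|] = C(32, 2)·p = 496 · (1/320) = 31/20.
E[α(G)] ≥ n − E[|E(G)|] = 32 − 31/20 = 609/20.
Numerically: ≈ 30.4500.
(This is only a lower bound; the true E[α(G)] may be larger.)

E[α(G)] ≥ 609/20 ≈ 30.4500.


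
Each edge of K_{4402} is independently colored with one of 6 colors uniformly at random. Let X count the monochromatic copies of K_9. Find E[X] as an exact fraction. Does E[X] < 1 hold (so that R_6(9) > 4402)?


E[X] = C(4402, 9) · 6^{1 − 36} = 1696419745356657449393393700 · 6^{−35} = 1696419745356657449393393700/1719070799748422591028658176.
As a reduced fraction: E[X] = 141368312113054787449449475/143255899979035215919054848 ≈ 0.98682.
Is E[X] < 1? YES.
Since E[X] < 1, there exists a 6-coloring of K_{4402} with no monochromatic K_9; hence R_6(9) > 4402.

E[X] = 141368312113054787449449475/143255899979035215919054848 ≈ 0.98682; E[X] < 1, so R_6(9) > 4402.


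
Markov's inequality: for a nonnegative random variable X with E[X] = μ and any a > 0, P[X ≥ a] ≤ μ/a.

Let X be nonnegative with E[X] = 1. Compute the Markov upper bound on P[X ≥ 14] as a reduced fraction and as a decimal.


μ = E[X] = 1, a = 14.
Markov: P[X ≥ 14] ≤ μ/a = (1)/14 = 1/14.
Numerically: ≈ 0.071429.
(Since a = 14 > μ = 1.000000, the bound 1/14 is < 1 and informative.)

P[X ≥ 14] ≤ 1/14 ≈ 0.071429.


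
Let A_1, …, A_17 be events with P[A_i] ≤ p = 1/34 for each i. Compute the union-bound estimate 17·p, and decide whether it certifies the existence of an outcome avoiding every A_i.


Union bound: P[∪_{i=1}^{17} A_i] ≤ Σ_i P[A_i] ≤ 17·p = 17·(1/34) = 1/2.
Numerically: 1/2 ≈ 0.500.
Is 1/2 < 1? YES.
Since P[∪ A_i] ≤ 1/2 < 1, the complement has P[∩ A_i^c] ≥ 1 − 1/2 = 1/2 > 0, so some outcome avoids every A_i.

17·p = 1/2 ≈ 0.500; existence CERTIFIED by the union bound.


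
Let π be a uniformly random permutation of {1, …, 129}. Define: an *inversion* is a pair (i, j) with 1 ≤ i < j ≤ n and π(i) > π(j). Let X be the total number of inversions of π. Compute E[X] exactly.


Write X = Σ X_I over the C(129, 2) = 8256 pairs i < j, with X_I the indicator of one inversion.
There are 8256 indicators.
For each fixed pair i < j, the values π(i) and π(j) are two distinct elements of {1, …, 129} in uniformly random order; by symmetry P[π(i) > π(j)] = 1/2.
By linearity: E[X] = 8256 · (1/2) = C(129, 2) · (1/2) = 8256/2 = 4128 ≈ 4128.000.

E[X] = 4128 = 4128.000.


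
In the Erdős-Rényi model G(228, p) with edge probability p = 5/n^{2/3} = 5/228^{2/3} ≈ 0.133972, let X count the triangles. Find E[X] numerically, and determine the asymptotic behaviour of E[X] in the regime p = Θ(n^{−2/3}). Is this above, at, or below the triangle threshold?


Number of potential triangles: C(228, 3) = 1949476.
Each occurs with probability p³ ≈ (0.133972)³ ≈ 2.40458603e-03.
By linearity: E[X] = C(228, 3)·p³ ≈ 1949476 · 2.40458603e-03 ≈ 4687.682749.
Since α = 2/3 < 1, p = c/n^{2/3} ≫ 1/n is above the triangle threshold p ~ 1/n. Asymptotically E[X] ~ (c³/6)·n^{3(1−α)} = (5³/6)·n^{1} → ∞; triangles are abundant w.h.p.

E[X] ≈ 4687.682749; in regime p = Θ(1/n^{2/3}) E[X] diverges (above the triangle threshold p ~ 1/n).


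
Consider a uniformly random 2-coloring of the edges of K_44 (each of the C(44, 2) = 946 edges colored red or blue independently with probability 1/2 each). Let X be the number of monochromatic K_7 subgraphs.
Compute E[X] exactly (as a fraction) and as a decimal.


Let X = Σ_S X_S over the C(44, 7) = 38320568 subsets S of size 7, where X_S = 1 if the K_7 on S is monochromatic.
For a fixed S, the K_7 on S has C(7, 2) = 21 edges. P[all 21 edges red] = (1/2)^21, and likewise for blue, so P[monochromatic] = 2·(1/2)^21 = 2^{1 − 21} = 1/1048576.
By linearity: E[X] = C(44, 7) · 2^{1 − 21} = 38320568 · 1/1048576 = 4790071/131072.
Numerically: E[X] ≈ 36.54534.

E[X] = C(44,7)·2^(1−C(7,2)) = 4790071/131072 ≈ 36.54534.


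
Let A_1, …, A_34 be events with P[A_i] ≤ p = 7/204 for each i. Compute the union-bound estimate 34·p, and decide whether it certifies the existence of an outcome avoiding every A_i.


Union bound: P[∪_{i=1}^{34} A_i] ≤ Σ_i P[A_i] ≤ 34·p = 34·(7/204) = 7/6.
Numerically: 7/6 ≈ 1.1667.
Is 7/6 < 1? NO.
Since the bound 7/6 is ≥ 1, the union bound is uninformative here; it does NOT by itself certify existence.

34·p = 7/6 ≈ 1.1667; existence NOT certified by the union bound.


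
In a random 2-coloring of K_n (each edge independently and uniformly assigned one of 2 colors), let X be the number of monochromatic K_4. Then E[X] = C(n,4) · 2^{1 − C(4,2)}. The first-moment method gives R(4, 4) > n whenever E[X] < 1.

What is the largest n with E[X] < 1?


We need C(n, 4) · 2^{1 − 6} < 1, i.e. C(n, 4) < 2^{6 − 1} = 32.
Check values of n near the boundary:
  n = 4: C(4, 4) = 1; 1 < 32? YES
  n = 5: C(5, 4) = 5; 5 < 32? YES
  n = 6: C(6, 4) = 15; 15 < 32? YES
  n = 7: C(7, 4) = 35; 35 < 32? NO
  n = 8: C(8, 4) = 70; 70 < 32? NO
The largest n with C(n, 4) < 32 is n = 6 (where E[X] = 15/32 ≈ 0.46875). Hence R(4, 4) > 6, i.e. R(4, 4) ≥ 7.

Largest n = 6; hence R(4, 4) > 6.


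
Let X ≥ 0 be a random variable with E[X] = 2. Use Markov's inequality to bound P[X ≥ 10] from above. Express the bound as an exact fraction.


μ = E[X] = 2, a = 10.
Markov: P[X ≥ 10] ≤ μ/a = (2)/10 = 1/5.
Numerically: ≈ 0.200000.
(Since a = 10 > μ = 2.000000, the bound 1/5 is < 1 and informative.)

P[X ≥ 10] ≤ 1/5 ≈ 0.200000.


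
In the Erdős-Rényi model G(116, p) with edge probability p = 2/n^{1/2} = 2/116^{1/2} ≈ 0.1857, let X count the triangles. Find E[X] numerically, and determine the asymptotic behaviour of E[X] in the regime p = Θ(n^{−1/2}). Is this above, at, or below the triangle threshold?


Number of potential triangles: C(116, 3) = 253460.
Each occurs with probability p³ ≈ (0.1857)³ ≈ 6.4032875e-03.
By linearity: E[X] = C(116, 3)·p³ ≈ 253460 · 6.4032875e-03 ≈ 1622.97726.
Since α = 1/2 < 1, p = c/n^{1/2} ≫ 1/n is above the triangle threshold p ~ 1/n. Asymptotically E[X] ~ (c³/6)·n^{3(1−α)} = (2³/6)·n^{1.5} → ∞; triangles are abundant w.h.p.

E[X] ≈ 1622.97726; in regime p = Θ(1/n^{1/2}) E[X] diverges (above the triangle threshold p ~ 1/n).


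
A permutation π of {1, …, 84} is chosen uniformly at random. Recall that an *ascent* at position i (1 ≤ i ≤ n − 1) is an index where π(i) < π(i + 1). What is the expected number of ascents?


Write X = Σ X_I over i = 1, …, 83, with X_I the indicator of one ascent.
There are 83 indicators.
For each fixed i, the pair (π(i), π(i+1)) is a uniformly random ordered pair of distinct values from {1, …, 84}; by symmetry P[π(i) < π(i+1)] = 1/2.
By linearity: E[X] = 83 · (1/2) = (84 − 1) · (1/2) = 83/2 ≈ 41.50000.

E[X] = 83/2 = 41.50000.


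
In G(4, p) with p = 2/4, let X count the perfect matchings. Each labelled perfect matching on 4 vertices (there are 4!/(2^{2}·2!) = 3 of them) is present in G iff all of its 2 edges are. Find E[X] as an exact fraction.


K_4 has 4!/(2^{2}·2!) = 3 labelled perfect matchings.
For each such perfect matching H, let X_H = 1 if all 2 edges of H are present in G. Then P[X_H = 1] = p^{2} = (1/2)^{2} = 1/4.
By linearity: E[X] = Σ_H E[X_H] = 3 · p^{2} = 3 · 1/4 = 3/4.
Numerically: E[X] ≈ 0.75.

E[X] = 3 · (1/2)^{2} = 3/4 ≈ 0.75.


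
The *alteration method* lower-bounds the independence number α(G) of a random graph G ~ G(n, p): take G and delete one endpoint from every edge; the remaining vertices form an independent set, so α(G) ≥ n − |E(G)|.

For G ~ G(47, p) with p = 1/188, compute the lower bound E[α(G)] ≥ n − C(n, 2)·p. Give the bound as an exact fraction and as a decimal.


E[|E(G)|] = C(47, 2)·p = 1081 · (1/188) = 23/4.
E[α(G)] ≥ n − E[|E(G)|] = 47 − 23/4 = 165/4.
Numerically: ≈ 41.250.
(This is only a lower bound; the true E[α(G)] may be larger.)

E[α(G)] ≥ 165/4 ≈ 41.250.


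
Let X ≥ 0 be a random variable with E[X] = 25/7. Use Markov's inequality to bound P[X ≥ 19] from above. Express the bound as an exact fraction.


μ = E[X] = 25/7, a = 19.
Markov: P[X ≥ 19] ≤ μ/a = (25/7)/19 = 25/133.
Numerically: ≈ 0.18797.
(Since a = 19 > μ = 3.57143, the bound 25/133 is < 1 and informative.)

P[X ≥ 19] ≤ 25/133 ≈ 0.18797.


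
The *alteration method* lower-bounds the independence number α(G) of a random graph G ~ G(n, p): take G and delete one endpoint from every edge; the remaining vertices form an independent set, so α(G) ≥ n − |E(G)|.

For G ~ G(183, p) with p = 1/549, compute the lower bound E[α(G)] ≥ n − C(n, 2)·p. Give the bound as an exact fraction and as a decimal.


E[|E(G)|] = C(183, 2)·p = 16653 · (1/549) = 91/3.
E[α(G)] ≥ n − E[|E(G)|] = 183 − 91/3 = 458/3.
Numerically: ≈ 152.66667.
(This is only a lower bound; the true E[α(G)] may be larger.)

E[α(G)] ≥ 458/3 ≈ 152.66667.


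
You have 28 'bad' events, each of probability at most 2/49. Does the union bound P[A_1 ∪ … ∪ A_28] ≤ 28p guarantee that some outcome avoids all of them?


Union bound: P[∪_{i=1}^{28} A_i] ≤ Σ_i P[A_i] ≤ 28·p = 28·(2/49) = 8/7.
Numerically: 8/7 ≈ 1.142857.
Is 8/7 < 1? NO.
Since the bound 8/7 is ≥ 1, the union bound is uninformative here; it does NOT by itself certify existence.

28·p = 8/7 ≈ 1.142857; existence NOT certified by the union bound.


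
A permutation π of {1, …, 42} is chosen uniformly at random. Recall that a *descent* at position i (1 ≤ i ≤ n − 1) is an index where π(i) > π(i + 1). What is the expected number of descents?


Write X = Σ X_I over i = 1, …, 41, with X_I the indicator of one descent.
There are 41 indicators.
For each fixed i, the pair (π(i), π(i+1)) is a uniformly random ordered pair of distinct values from {1, …, 42}; by symmetry P[π(i) > π(i+1)] = 1/2.
By linearity: E[X] = 41 · (1/2) = (42 − 1) · (1/2) = 41/2 ≈ 20.500.

E[X] = 41/2 = 20.500.


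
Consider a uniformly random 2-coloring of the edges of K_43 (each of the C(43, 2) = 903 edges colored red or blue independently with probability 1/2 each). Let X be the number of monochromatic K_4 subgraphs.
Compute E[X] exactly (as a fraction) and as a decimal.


Let X = Σ_S X_S over the C(43, 4) = 123410 subsets S of size 4, where X_S = 1 if the K_4 on S is monochromatic.
For a fixed S, the K_4 on S has C(4, 2) = 6 edges. P[all 6 edges red] = (1/2)^6, and likewise for blue, so P[monochromatic] = 2·(1/2)^6 = 2^{1 − 6} = 1/32.
Summing: E[X] = C(43, 4) · 2^{1 − 6} = 123410 · 1/32 = 61705/16.
Numerically: E[X] ≈ 3856.5625.

E[X] = C(43,4)·2^(1−C(4,2)) = 61705/16 ≈ 3856.5625.


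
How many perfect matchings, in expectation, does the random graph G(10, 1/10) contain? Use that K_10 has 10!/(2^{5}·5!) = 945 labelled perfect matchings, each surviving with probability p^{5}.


K_10 has 10!/(2^{5}·5!) = 945 labelled perfect matchings.
For each such perfect matching H, let X_H = 1 if all 5 edges of H are present in G. Then P[X_H = 1] = p^{5} = (1/10)^{5} = 1/100000.
By linearity: E[X] = Σ_H E[X_H] = 945 · p^{5} = 945 · 1/100000 = 189/20000.
Numerically: E[X] ≈ 0.00945.

E[X] = 945 · (1/10)^{5} = 189/20000 ≈ 0.00945.


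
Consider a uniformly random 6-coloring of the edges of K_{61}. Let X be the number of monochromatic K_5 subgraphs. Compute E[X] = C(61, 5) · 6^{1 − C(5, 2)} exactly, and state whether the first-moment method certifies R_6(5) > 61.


E[X] = C(61, 5) · 6^{1 − 10} = 5949147 · 6^{−9} = 5949147/10077696.
As a reduced fraction: E[X] = 1983049/3359232 ≈ 0.59033.
Is E[X] < 1? YES.
Since E[X] < 1, there exists a 6-coloring of K_{61} with no monochromatic K_5; hence R_6(5) > 61.

E[X] = 1983049/3359232 ≈ 0.59033; E[X] < 1, so R_6(5) > 61.


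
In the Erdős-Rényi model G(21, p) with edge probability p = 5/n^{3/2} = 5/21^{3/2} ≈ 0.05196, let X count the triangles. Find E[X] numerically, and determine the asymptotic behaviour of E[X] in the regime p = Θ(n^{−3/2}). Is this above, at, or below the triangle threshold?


Number of potential triangles: C(21, 3) = 1330.
Each occurs with probability p³ ≈ (0.05196)³ ≈ 1.402566e-04.
By linearity: E[X] = C(21, 3)·p³ ≈ 1330 · 1.402566e-04 ≈ 0.1865.
Since α = 3/2 > 1, p = c/n^{3/2} = o(1/n) is below the triangle threshold p ~ 1/n. Asymptotically E[X] ~ (c³/6)·n^{3(1−α)} = (5³/6)·n^{-1.5} → 0, so by Markov's inequality G has no triangles w.h.p.

E[X] ≈ 0.1865; in regime p = Θ(1/n^{3/2}) E[X] tends to 0 (below the triangle threshold p ~ 1/n).


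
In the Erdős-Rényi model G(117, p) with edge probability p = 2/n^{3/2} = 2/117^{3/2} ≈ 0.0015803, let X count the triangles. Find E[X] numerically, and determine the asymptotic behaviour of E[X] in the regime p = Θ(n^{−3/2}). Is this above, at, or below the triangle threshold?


Number of potential triangles: C(117, 3) = 260130.
Each occurs with probability p³ ≈ (0.0015803)³ ≈ 3.9468772e-09.
By linearity: E[X] = C(117, 3)·p³ ≈ 260130 · 3.9468772e-09 ≈ 0.00103.
Since α = 3/2 > 1, p = c/n^{3/2} = o(1/n) is below the triangle threshold p ~ 1/n. Asymptotically E[X] ~ (c³/6)·n^{3(1−α)} = (2³/6)·n^{-1.5} → 0, so by Markov's inequality G has no triangles w.h.p.

E[X] ≈ 0.00103; in regime p = Θ(1/n^{3/2}) E[X] tends to 0 (below the triangle threshold p ~ 1/n).


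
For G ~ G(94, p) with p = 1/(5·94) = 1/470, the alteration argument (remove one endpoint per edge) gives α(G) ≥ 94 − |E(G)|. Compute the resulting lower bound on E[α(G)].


E[|E(G)|] = C(94, 2)·p = 4371 · (1/470) = 93/10.
E[α(G)] ≥ n − E[|E(G)|] = 94 − 93/10 = 847/10.
Numerically: ≈ 84.70000.
(This is only a lower bound; the true E[α(G)] may be larger.)

E[α(G)] ≥ 847/10 ≈ 84.70000.


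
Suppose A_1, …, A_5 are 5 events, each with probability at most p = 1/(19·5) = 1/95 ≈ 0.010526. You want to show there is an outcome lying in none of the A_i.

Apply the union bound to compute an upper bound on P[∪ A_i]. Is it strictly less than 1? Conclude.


Union bound: P[∪_{i=1}^{5} A_i] ≤ Σ_i P[A_i] ≤ 5·p = 5·(1/95) = 1/19.
Numerically: 1/19 ≈ 0.052632.
Is 1/19 < 1? YES.
Since P[∪ A_i] ≤ 1/19 < 1, the complement has P[∩ A_i^c] ≥ 1 − 1/19 = 18/19 > 0, so some outcome avoids every A_i.

5·p = 1/19 ≈ 0.052632; existence CERTIFIED by the union bound.


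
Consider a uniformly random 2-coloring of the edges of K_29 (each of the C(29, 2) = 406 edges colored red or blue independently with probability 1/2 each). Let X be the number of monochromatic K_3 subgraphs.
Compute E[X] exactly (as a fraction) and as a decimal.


Let X = Σ_S X_S over the C(29, 3) = 3654 subsets S of size 3, where X_S = 1 if the K_3 on S is monochromatic.
For a fixed S, the K_3 on S has C(3, 2) = 3 edges. P[all 3 edges red] = (1/2)^3, and likewise for blue, so P[monochromatic] = 2·(1/2)^3 = 2^{1 − 3} = 1/4.
By linearity: E[X] = C(29, 3) · 2^{1 − 3} = 3654 · 1/4 = 1827/2.
Numerically: E[X] ≈ 913.5000.

E[X] = C(29,3)·2^(1−C(3,2)) = 1827/2 ≈ 913.5000.


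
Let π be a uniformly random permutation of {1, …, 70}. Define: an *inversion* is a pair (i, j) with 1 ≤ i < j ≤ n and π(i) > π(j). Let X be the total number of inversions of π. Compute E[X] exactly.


Write X = Σ X_I over the C(70, 2) = 2415 pairs i < j, with X_I the indicator of one inversion.
There are 2415 indicators.
For each fixed pair i < j, the values π(i) and π(j) are two distinct elements of {1, …, 70} in uniformly random order; by symmetry P[π(i) > π(j)] = 1/2.
By linearity: E[X] = 2415 · (1/2) = C(70, 2) · (1/2) = 2415/2 = 2415/2 ≈ 1207.5000.

E[X] = 2415/2 = 1207.5000.


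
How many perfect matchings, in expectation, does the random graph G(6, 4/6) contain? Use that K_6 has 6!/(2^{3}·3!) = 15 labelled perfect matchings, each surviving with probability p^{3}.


K_6 has 6!/(2^{3}·3!) = 15 labelled perfect matchings.
For each such perfect matching H, let X_H = 1 if all 3 edges of H are present in G. Then P[X_H = 1] = p^{3} = (2/3)^{3} = 8/27.
By linearity: E[X] = Σ_H E[X_H] = 15 · p^{3} = 15 · 8/27 = 40/9.
Numerically: E[X] ≈ 4.4444.

E[X] = 15 · (2/3)^{3} = 40/9 ≈ 4.4444.


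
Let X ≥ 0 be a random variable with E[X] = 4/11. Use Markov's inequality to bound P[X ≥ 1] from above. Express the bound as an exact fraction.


μ = E[X] = 4/11, a = 1.
Markov: P[X ≥ 1] ≤ μ/a = (4/11)/1 = 4/11.
Numerically: ≈ 0.3636.
(Since a = 1 > μ = 0.3636, the bound 4/11 is < 1 and informative.)

P[X ≥ 1] ≤ 4/11 ≈ 0.3636.


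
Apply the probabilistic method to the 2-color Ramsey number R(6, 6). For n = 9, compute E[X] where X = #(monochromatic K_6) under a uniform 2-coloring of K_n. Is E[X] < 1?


E[X] = C(9, 6) · 2^{1 − 15} = 84 · 2^{−14} = 84/16384.
As a reduced fraction: E[X] = 21/4096 ≈ 0.005.
Is E[X] < 1? YES.
Since E[X] < 1, there exists a 2-coloring of K_{9} with no monochromatic K_6; hence R(6, 6) > 9.

E[X] = 21/4096 ≈ 0.005; E[X] < 1, so R(6, 6) > 9.


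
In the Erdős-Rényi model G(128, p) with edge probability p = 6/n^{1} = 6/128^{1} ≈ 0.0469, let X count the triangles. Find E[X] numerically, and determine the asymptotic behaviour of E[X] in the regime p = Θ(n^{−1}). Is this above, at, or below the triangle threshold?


Number of potential triangles: C(128, 3) = 341376.
Each occurs with probability p³ ≈ (0.0469)³ ≈ 1.02997e-04.
By linearity: E[X] = C(128, 3)·p³ ≈ 341376 · 1.02997e-04 ≈ 35.161.
Here α = 1, so p = 6/n is exactly at the triangle threshold p ~ 1/n. Asymptotically E[X] → c³/6 = 6³/6 = 36 ≈ 36.000, a bounded constant. In this regime the triangle count is asymptotically Poisson(c³/6).

E[X] ≈ 35.161; in regime p = Θ(1/n^{1}) E[X] stays bounded (at the triangle threshold p ~ 1/n).


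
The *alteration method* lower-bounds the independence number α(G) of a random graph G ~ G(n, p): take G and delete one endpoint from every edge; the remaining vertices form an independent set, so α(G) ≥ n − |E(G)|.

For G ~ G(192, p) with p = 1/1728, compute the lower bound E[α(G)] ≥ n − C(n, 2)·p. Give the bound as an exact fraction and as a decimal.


E[|E(G)|] = C(192, 2)·p = 18336 · (1/1728) = 191/18.
E[α(G)] ≥ n − E[|E(G)|] = 192 − 191/18 = 3265/18.
Numerically: ≈ 181.388889.
(This is only a lower bound; the true E[α(G)] may be larger.)

E[α(G)] ≥ 3265/18 ≈ 181.388889.


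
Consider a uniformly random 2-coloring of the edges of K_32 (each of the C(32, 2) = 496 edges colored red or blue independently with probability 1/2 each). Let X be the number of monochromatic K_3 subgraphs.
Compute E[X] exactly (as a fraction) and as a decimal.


Let X = Σ_S X_S over the C(32, 3) = 4960 subsets S of size 3, where X_S = 1 if the K_3 on S is monochromatic.
For a fixed S, the K_3 on S has C(3, 2) = 3 edges. P[all 3 edges red] = (1/2)^3, and likewise for blue, so P[monochromatic] = 2·(1/2)^3 = 2^{1 − 3} = 1/4.
By linearity of expectation: E[X] = C(32, 3) · 2^{1 − 3} = 4960 · 1/4 = 1240.
Numerically: E[X] ≈ 1240.000000.

E[X] = C(32,3)·2^(1−C(3,2)) = 1240 ≈ 1240.000000.


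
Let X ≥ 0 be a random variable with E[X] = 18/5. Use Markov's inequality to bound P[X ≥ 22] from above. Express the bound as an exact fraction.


μ = E[X] = 18/5, a = 22.
Markov: P[X ≥ 22] ≤ μ/a = (18/5)/22 = 9/55.
Numerically: ≈ 0.16364.
(Since a = 22 > μ = 3.60000, the bound 9/55 is < 1 and informative.)

P[X ≥ 22] ≤ 9/55 ≈ 0.16364.


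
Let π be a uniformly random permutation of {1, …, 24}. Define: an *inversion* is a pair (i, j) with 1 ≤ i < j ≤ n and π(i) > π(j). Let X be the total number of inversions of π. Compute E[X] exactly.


Write X = Σ X_I over the C(24, 2) = 276 pairs i < j, with X_I the indicator of one inversion.
There are 276 indicators.
For each fixed pair i < j, the values π(i) and π(j) are two distinct elements of {1, …, 24} in uniformly random order; by symmetry P[π(i) > π(j)] = 1/2.
By linearity: E[X] = 276 · (1/2) = C(24, 2) · (1/2) = 276/2 = 138 ≈ 138.000000.

E[X] = 138 = 138.000000.
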